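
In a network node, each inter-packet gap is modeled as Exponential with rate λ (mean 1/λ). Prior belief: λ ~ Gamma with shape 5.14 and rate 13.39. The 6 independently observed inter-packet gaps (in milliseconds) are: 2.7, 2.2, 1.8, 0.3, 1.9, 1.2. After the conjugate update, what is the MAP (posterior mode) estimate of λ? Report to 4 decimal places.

With a Gamma(shape α, rate β) prior on the exponential rate λ, the posterior after n observations with total T = Σxᵢ is Gamma(α+n, β+T).
Sum of observations T = 10.1 milliseconds; n = 6.
Posterior: Gamma(5.14+6, 13.39+10.1) = Gamma(11.14, 23.49).
Mode = (α−1)/β = 0.4317.

0.4317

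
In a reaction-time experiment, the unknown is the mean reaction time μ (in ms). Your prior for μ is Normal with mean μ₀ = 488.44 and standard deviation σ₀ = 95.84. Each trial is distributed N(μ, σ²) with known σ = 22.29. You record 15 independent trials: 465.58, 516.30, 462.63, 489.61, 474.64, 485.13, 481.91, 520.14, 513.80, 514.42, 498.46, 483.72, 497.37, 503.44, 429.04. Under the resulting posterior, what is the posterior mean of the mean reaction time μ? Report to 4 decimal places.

For Normal data with known variance σ², a Normal(μ₀, σ₀²) prior on μ is conjugate. Posterior precision = 1/σ₀² + n/σ²; posterior mean is the precision-weighted average of μ₀ and x̄.
Σxᵢ = 465.58 + 516.30 + 462.63 + 489.61 + 474.64 + 485.13 + 481.91 + 520.14 + 513.80 + 514.42 + 498.46 + 483.72 + 497.37 + 503.44 + 429.04 = 7336.19, so n·x̄ = 7336.19.
σ₀² = 95.84² = 9185.3056, σ² = 22.29² = 496.8441; σ² + n·σ₀² = 496.8441 + 15·9185.3056 = 138276.4281.
Posterior mean = (μ₀/σ₀² + n·x̄/σ²)/(1/σ₀² + n/σ²) = (σ²·μ₀ + σ₀²·n·x̄)/(σ² + n·σ₀²) = (496.8441·488.44 + 9185.3056·7336.19)/138276.4281 = 67627825.621868/138276.4281 = 489.0770.

489.0770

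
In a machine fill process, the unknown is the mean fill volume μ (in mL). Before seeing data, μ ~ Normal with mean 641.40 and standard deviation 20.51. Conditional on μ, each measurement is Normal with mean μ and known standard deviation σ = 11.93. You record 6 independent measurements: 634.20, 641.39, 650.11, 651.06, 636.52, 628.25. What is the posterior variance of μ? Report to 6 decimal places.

For Normal data with known variance σ², a Normal(μ₀, σ₀²) prior on μ is conjugate. Posterior precision = 1/σ₀² + n/σ²; posterior mean is the precision-weighted average of μ₀ and x̄.
σ₀² = 20.51² = 420.6601, σ² = 11.93² = 142.3249; σ² + n·σ₀² = 142.3249 + 6·420.6601 = 2666.2855.
Posterior precision = 1/σ₀² + n/σ² = 1/420.6601 + 6/142.3249 = (σ² + n·σ₀²)/(σ₀²σ²) = 2666.2855/(420.6601·142.3249); posterior variance σₙ² = σ₀²σ²/(σ² + n·σ₀²) = 420.6601·142.3249/2666.2855 = 22.454612.

22.454612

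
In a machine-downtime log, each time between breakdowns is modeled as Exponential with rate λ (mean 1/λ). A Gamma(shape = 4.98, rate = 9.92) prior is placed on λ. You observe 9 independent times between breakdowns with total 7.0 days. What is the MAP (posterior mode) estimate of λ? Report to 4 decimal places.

0.7671

With a Gamma(shape α, rate β) prior on the exponential rate λ, the posterior after n observations with total T = Σxᵢ is Gamma(α+n, β+T).
Posterior: Gamma(4.98+9, 9.92+7.0) = Gamma(13.98, 16.92).
Mode = (α−1)/β = 0.7671.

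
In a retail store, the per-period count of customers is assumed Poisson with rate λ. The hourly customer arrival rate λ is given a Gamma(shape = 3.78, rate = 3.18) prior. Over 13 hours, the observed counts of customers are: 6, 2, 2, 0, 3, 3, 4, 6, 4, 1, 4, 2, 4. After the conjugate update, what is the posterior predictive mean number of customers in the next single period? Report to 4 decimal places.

With a Gamma(shape α, rate β) prior, the Poisson likelihood is conjugate: the posterior is Gamma(α + ΣXᵢ, β + n).
Sum of counts S = 41 over n = 13 hours.
Posterior: Gamma(α+S, β+n) = Gamma(3.78+41, 3.18+13) = Gamma(44.78, 16.18).
The predictive distribution for one future period is NegBinom with mean α/β = 2.7676.

2.7676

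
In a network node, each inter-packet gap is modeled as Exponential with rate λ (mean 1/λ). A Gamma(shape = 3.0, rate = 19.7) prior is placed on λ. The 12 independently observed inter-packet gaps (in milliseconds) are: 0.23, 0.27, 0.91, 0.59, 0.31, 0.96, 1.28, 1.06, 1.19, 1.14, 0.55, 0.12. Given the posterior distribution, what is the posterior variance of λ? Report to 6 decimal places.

0.018716

With a Gamma(shape α, rate β) prior on the exponential rate λ, the posterior after n observations with total T = Σxᵢ is Gamma(α+n, β+T).
Sum of observations T = 8.61 milliseconds; n = 12.
Posterior: Gamma(3.0+12, 19.7+8.61) = Gamma(15.0, 28.31).
Var = α/β² = 0.018716.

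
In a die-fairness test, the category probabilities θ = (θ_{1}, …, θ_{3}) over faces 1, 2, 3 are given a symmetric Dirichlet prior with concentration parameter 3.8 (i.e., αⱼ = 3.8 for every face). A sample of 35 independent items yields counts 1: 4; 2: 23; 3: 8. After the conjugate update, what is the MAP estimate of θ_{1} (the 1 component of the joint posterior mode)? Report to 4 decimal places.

The Dirichlet prior is conjugate to the Multinomial likelihood: each posterior αⱼ = prior αⱼ + observed count nⱼ.
Posterior concentration: (7.8, 26.8, 11.8), total = 46.4.
Joint mode component: (α_{1}−1)/(Σα−K) = 6.8/43.4 = 0.1567.

0.1567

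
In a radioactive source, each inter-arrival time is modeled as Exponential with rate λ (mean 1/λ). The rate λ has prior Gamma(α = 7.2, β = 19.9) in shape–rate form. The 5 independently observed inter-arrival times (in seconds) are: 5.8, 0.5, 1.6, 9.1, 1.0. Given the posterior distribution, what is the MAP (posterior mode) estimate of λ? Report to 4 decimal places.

0.2955

With a Gamma(shape α, rate β) prior on the exponential rate λ, the posterior after n observations with total T = Σxᵢ is Gamma(α+n, β+T).
Sum of observations T = 18.0 seconds; n = 5.
Posterior: Gamma(7.2+5, 19.9+18.0) = Gamma(12.2, 37.9).
Mode = (α−1)/β = 0.2955.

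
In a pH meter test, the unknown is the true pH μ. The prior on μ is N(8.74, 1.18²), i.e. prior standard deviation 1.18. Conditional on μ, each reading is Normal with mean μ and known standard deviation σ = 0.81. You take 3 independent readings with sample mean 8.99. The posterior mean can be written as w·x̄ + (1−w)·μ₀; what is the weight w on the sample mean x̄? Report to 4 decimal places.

0.8643

For Normal data with known variance σ², a Normal(μ₀, σ₀²) prior on μ is conjugate. Posterior precision = 1/σ₀² + n/σ²; posterior mean is the precision-weighted average of μ₀ and x̄.
σ₀² = 1.18² = 1.3924, σ² = 0.81² = 0.6561. Prior precision 1/σ₀² = 1/1.3924; data precision n/σ² = 3/0.6561.
w = (n/σ²)/(1/σ₀² + n/σ²) = n·σ₀²/(σ² + n·σ₀²) = 3·1.3924/(0.6561 + 3·1.3924) = 4.1772/4.8333 = 0.8643.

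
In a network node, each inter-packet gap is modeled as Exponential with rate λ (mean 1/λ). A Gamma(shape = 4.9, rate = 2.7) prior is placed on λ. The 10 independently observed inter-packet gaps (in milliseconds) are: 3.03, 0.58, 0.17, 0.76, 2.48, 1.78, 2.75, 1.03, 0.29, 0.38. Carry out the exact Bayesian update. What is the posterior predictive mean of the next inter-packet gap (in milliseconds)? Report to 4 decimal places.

With a Gamma(shape α, rate β) prior on the exponential rate λ, the posterior after n observations with total T = Σxᵢ is Gamma(α+n, β+T).
Sum of observations T = 13.25 milliseconds; n = 10.
Posterior: Gamma(4.9+10, 2.7+13.25) = Gamma(14.9, 15.95).
The predictive distribution for the next observation is Lomax; its mean is β/(α−1) = 15.95/13.9 = 1.1475.

1.1475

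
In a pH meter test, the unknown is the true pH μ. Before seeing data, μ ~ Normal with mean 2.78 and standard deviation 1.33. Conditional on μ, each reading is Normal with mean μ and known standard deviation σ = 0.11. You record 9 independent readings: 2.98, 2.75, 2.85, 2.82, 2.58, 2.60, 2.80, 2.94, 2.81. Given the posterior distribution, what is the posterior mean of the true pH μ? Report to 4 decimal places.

2.7922

For Normal data with known variance σ², a Normal(μ₀, σ₀²) prior on μ is conjugate. Posterior precision = 1/σ₀² + n/σ²; posterior mean is the precision-weighted average of μ₀ and x̄.
Σxᵢ = 2.98 + 2.75 + 2.85 + 2.82 + 2.58 + 2.60 + 2.80 + 2.94 + 2.81 = 25.13, so n·x̄ = 25.13.
σ₀² = 1.33² = 1.7689, σ² = 0.11² = 0.0121; σ² + n·σ₀² = 0.0121 + 9·1.7689 = 15.9322.
Posterior mean = (μ₀/σ₀² + n·x̄/σ²)/(1/σ₀² + n/σ²) = (σ²·μ₀ + σ₀²·n·x̄)/(σ² + n·σ₀²) = (0.0121·2.78 + 1.7689·25.13)/15.9322 = 44.486095/15.9322 = 2.7922.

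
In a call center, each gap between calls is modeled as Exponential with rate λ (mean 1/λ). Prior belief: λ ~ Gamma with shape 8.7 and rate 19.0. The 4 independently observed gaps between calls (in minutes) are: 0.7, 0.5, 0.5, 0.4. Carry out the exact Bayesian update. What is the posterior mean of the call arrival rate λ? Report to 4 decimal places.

With a Gamma(shape α, rate β) prior on the exponential rate λ, the posterior after n observations with total T = Σxᵢ is Gamma(α+n, β+T).
Sum of observations T = 2.1 minutes; n = 4.
Posterior: Gamma(8.7+4, 19.0+2.1) = Gamma(12.7, 21.1).
Posterior mean of λ = α/β = 12.7/21.1 = 0.6019.

0.6019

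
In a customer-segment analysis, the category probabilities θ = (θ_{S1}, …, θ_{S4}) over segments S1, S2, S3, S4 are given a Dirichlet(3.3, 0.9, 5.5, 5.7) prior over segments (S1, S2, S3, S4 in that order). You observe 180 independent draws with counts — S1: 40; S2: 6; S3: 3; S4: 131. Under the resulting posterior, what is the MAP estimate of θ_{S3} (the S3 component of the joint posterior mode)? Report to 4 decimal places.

The Dirichlet prior is conjugate to the Multinomial likelihood: each posterior αⱼ = prior αⱼ + observed count nⱼ.
Posterior concentration: (43.3, 6.9, 8.5, 136.7), total = 195.4.
Joint mode component: (α_{S3}−1)/(Σα−K) = 7.5/191.4 = 0.0392.

0.0392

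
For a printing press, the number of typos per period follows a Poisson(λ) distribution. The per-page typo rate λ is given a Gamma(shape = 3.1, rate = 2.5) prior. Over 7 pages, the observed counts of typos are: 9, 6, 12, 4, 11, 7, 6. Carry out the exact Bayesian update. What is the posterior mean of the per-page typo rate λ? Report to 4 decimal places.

6.1158

With a Gamma(shape α, rate β) prior, the Poisson likelihood is conjugate: the posterior is Gamma(α + ΣXᵢ, β + n).
Sum of counts S = 55 over n = 7 pages.
Posterior: Gamma(α+S, β+n) = Gamma(3.1+55, 2.5+7) = Gamma(58.1, 9.5).
Posterior mean = α/β = 58.1/9.5 = 6.1158.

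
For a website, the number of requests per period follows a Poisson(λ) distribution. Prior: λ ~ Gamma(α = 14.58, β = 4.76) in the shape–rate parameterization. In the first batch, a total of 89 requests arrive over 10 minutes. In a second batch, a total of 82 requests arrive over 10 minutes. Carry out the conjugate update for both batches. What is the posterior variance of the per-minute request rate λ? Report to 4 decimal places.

With a Gamma(shape α, rate β) prior, the Poisson likelihood is conjugate: the posterior is Gamma(α + ΣXᵢ, β + n).
After batch 1: Gamma(α+S, β+n) = Gamma(14.58+89, 4.76+10) = Gamma(103.58, 14.76).
After batch 2: Gamma(α+S, β+n) = Gamma(103.58+82, 14.76+10) = Gamma(185.58, 24.76).
Var = α/β² = 185.58/24.76² = 0.3027.

0.3027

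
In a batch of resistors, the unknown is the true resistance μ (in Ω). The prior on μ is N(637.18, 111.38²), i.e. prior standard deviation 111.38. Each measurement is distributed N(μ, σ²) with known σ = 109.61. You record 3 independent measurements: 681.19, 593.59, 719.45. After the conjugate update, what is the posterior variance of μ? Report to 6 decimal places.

3027.452330

For Normal data with known variance σ², a Normal(μ₀, σ₀²) prior on μ is conjugate. Posterior precision = 1/σ₀² + n/σ²; posterior mean is the precision-weighted average of μ₀ and x̄.
σ₀² = 111.38² = 12405.5044, σ² = 109.61² = 12014.3521; σ² + n·σ₀² = 12014.3521 + 3·12405.5044 = 49230.8653.
Posterior precision = 1/σ₀² + n/σ² = 1/12405.5044 + 3/12014.3521 = (σ² + n·σ₀²)/(σ₀²σ²) = 49230.8653/(12405.5044·12014.3521); posterior variance σₙ² = σ₀²σ²/(σ² + n·σ₀²) = 12405.5044·12014.3521/49230.8653 = 3027.452330.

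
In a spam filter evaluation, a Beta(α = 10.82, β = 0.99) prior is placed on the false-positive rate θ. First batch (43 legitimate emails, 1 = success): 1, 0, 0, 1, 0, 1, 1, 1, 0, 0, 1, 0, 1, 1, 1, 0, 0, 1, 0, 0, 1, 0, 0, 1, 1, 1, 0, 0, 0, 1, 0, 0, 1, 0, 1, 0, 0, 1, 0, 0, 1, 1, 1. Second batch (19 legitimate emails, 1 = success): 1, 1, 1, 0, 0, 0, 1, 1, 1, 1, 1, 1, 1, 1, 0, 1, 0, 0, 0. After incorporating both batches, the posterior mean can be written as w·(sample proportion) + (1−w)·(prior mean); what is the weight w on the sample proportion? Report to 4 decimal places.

The Beta prior is conjugate to a Binomial/Bernoulli likelihood; the update adds successes to α and failures to β.
Total number of legitimate emails: n = 43 + 19 = 62.
Posterior mean = (α₀+k)/(α₀+β₀+n) = [n/(α₀+β₀+n)]·(k/n) + [(α₀+β₀)/(α₀+β₀+n)]·α₀/(α₀+β₀), so only n and the prior enter the weight.
The weight on the data is w = n/(α₀+β₀+n) = 62/(10.82+0.99+62) = 62/73.81 = 0.8400.

0.8400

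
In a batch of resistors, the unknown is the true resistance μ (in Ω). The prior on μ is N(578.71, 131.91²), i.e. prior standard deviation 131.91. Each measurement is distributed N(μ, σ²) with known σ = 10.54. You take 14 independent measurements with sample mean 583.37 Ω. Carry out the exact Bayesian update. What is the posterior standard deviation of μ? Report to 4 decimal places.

For Normal data with known variance σ², a Normal(μ₀, σ₀²) prior on μ is conjugate. Posterior precision = 1/σ₀² + n/σ²; posterior mean is the precision-weighted average of μ₀ and x̄.
σ₀² = 131.91² = 17400.2481, σ² = 10.54² = 111.0916; σ² + n·σ₀² = 111.0916 + 14·17400.2481 = 243714.565.
Posterior precision = 1/σ₀² + n/σ² = 1/17400.2481 + 14/111.0916 = (σ² + n·σ₀²)/(σ₀²σ²) = 243714.565/(17400.2481·111.0916); posterior variance σₙ² = σ₀²σ²/(σ² + n·σ₀²) = 17400.2481·111.0916/243714.565 = 7.931497.
Posterior SD = √σₙ² = √(17400.2481·111.0916/243714.565) = 2.8163.

2.8163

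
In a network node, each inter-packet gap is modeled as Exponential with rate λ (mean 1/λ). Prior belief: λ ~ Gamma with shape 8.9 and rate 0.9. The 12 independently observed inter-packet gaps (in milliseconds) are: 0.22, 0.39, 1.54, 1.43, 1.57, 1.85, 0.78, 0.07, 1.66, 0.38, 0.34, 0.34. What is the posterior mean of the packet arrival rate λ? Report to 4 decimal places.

1.8221

With a Gamma(shape α, rate β) prior on the exponential rate λ, the posterior after n observations with total T = Σxᵢ is Gamma(α+n, β+T).
Sum of observations T = 10.57 milliseconds; n = 12.
Posterior: Gamma(8.9+12, 0.9+10.57) = Gamma(20.9, 11.47).
Posterior mean of λ = α/β = 20.9/11.47 = 1.8221.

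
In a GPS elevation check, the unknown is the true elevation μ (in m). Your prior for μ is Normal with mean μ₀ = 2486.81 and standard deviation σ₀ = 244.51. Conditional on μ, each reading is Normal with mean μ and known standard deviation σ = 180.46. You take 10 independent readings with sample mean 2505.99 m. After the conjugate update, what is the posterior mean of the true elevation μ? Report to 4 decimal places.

2504.9992

For Normal data with known variance σ², a Normal(μ₀, σ₀²) prior on μ is conjugate. Posterior precision = 1/σ₀² + n/σ²; posterior mean is the precision-weighted average of μ₀ and x̄.
n·x̄ = 10·2505.99 = 25059.9.
σ₀² = 244.51² = 59785.1401, σ² = 180.46² = 32565.8116; σ² + n·σ₀² = 32565.8116 + 10·59785.1401 = 630417.2126.
Posterior mean = (μ₀/σ₀² + n·x̄/σ²)/(1/σ₀² + n/σ²) = (σ²·μ₀ + σ₀²·n·x̄)/(σ² + n·σ₀²) = (32565.8116·2486.81 + 59785.1401·25059.9)/630417.2126 = 1579194618.336986/630417.2126 = 2504.9992.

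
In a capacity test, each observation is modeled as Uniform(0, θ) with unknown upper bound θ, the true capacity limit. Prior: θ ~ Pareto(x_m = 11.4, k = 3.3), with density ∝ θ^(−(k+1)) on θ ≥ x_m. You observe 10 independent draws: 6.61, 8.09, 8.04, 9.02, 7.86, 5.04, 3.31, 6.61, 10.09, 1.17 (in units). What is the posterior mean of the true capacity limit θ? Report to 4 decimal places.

A Pareto(scale x_m, shape k) prior on the upper bound θ of Uniform(0, θ) is conjugate: posterior is Pareto(max(x_m, max xᵢ), k + n).
Sample maximum = 10.09; prior scale x_m = 11.4 → posterior scale = max = 11.40.
Posterior shape = 3.3 + 10 = 13.3.
E[θ|data] = k·x_m/(k−1) = 13.3·11.40/12.3 = 12.3268.

12.3268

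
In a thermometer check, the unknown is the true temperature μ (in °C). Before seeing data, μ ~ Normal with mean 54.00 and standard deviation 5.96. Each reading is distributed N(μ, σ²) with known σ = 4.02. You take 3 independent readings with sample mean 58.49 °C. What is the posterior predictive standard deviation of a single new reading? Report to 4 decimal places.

For Normal data with known variance σ², a Normal(μ₀, σ₀²) prior on μ is conjugate. Posterior precision = 1/σ₀² + n/σ²; posterior mean is the precision-weighted average of μ₀ and x̄.
σ₀² = 5.96² = 35.5216, σ² = 4.02² = 16.1604; σ² + n·σ₀² = 16.1604 + 3·35.5216 = 122.7252.
Posterior precision = 1/σ₀² + n/σ² = 1/35.5216 + 3/16.1604 = (σ² + n·σ₀²)/(σ₀²σ²) = 122.7252/(35.5216·16.1604); posterior variance σₙ² = σ₀²σ²/(σ² + n·σ₀²) = 35.5216·16.1604/122.7252 = 4.677469.
Predictive variance for one new observation = σₙ² + σ² = 35.5216·16.1604/122.7252 + 16.1604 = σ²·(σ₀² + 122.7252)/122.7252 = 16.1604·158.2468/122.7252 = 20.837869; SD = √(16.1604·158.2468/122.7252) = 4.5649.

4.5649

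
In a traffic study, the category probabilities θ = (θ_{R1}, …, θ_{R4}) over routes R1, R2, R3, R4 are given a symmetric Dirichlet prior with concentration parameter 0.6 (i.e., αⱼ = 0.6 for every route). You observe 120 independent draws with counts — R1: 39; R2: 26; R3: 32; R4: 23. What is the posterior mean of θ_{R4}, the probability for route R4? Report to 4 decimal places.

0.1928

The Dirichlet prior is conjugate to the Multinomial likelihood: each posterior αⱼ = prior αⱼ + observed count nⱼ.
Posterior concentration: (39.6, 26.6, 32.6, 23.6), total = 122.4.
E[θ_{R4}|data] = α_{R4}/Σα = 23.6/122.4 = 0.1928.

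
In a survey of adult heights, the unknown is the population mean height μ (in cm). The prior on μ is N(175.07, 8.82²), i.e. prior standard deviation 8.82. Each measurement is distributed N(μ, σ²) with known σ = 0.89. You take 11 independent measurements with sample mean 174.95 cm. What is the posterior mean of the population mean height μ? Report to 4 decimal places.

For Normal data with known variance σ², a Normal(μ₀, σ₀²) prior on μ is conjugate. Posterior precision = 1/σ₀² + n/σ²; posterior mean is the precision-weighted average of μ₀ and x̄.
n·x̄ = 11·174.95 = 1924.45.
σ₀² = 8.82² = 77.7924, σ² = 0.89² = 0.7921; σ² + n·σ₀² = 0.7921 + 11·77.7924 = 856.5085.
Posterior mean = (μ₀/σ₀² + n·x̄/σ²)/(1/σ₀² + n/σ²) = (σ²·μ₀ + σ₀²·n·x̄)/(σ² + n·σ₀²) = (0.7921·175.07 + 77.7924·1924.45)/856.5085 = 149846.257127/856.5085 = 174.9501.

174.9501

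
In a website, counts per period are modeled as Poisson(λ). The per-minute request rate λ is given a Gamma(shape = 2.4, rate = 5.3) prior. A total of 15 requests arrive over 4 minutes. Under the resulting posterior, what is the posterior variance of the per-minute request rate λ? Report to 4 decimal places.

0.2012

With a Gamma(shape α, rate β) prior, the Poisson likelihood is conjugate: the posterior is Gamma(α + ΣXᵢ, β + n).
Posterior: Gamma(α+S, β+n) = Gamma(2.4+15, 5.3+4) = Gamma(17.4, 9.3).
Var = α/β² = 17.4/9.3² = 0.2012.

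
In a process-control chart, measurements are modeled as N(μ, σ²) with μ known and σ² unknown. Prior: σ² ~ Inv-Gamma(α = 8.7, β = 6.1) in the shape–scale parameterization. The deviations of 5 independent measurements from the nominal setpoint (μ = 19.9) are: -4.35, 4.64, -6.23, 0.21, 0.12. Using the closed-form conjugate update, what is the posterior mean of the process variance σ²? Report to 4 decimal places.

With known mean μ and an Inverse-Gamma(α, β) prior on σ², the Normal likelihood is conjugate: posterior is Inv-Gamma(α + n/2, β + Σ(xᵢ−μ)²/2).
Σ(xᵢ−μ)² = (-4.35)² + (4.64)² + (-6.23)² + (0.21)² + (0.12)² = 79.3235.
Posterior: Inv-Gamma(8.7 + 5/2, 6.1 + 79.3235/2) = Inv-Gamma(11.20, 45.76175).
E[σ²|data] = β/(α−1) = 45.76175/10.20 = 4.4864.

4.4864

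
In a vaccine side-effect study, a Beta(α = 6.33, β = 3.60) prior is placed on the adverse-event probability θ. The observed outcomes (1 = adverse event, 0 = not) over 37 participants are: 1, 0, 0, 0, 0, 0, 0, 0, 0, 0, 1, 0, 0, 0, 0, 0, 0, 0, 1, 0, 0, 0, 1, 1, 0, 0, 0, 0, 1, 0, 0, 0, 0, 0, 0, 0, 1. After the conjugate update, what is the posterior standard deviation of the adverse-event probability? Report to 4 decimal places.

0.0651

The Beta prior is conjugate to a Binomial/Bernoulli likelihood; the update adds successes to α and failures to β.
Posterior: Beta(α+k, β+n−k) = Beta(6.33+7, 3.60+30) = Beta(13.33, 33.60).
Var = αβ/((α+β)²(α+β+1)) = 13.33·33.60/(46.93²·47.93) = 0.00424288; SD = √0.00424288 = 0.0651.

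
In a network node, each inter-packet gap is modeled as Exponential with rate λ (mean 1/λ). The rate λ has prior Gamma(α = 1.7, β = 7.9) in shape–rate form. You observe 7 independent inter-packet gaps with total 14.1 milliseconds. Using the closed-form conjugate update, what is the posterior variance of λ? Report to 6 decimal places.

With a Gamma(shape α, rate β) prior on the exponential rate λ, the posterior after n observations with total T = Σxᵢ is Gamma(α+n, β+T).
Posterior: Gamma(1.7+7, 7.9+14.1) = Gamma(8.7, 22.0).
Var = α/β² = 0.017975.

0.017975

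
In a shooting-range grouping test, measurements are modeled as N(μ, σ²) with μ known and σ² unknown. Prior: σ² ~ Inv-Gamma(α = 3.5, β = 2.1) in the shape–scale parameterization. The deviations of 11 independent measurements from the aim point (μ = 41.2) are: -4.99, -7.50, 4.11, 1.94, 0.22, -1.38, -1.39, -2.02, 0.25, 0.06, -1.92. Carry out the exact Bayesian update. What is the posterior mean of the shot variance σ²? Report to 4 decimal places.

7.3577

With known mean μ and an Inverse-Gamma(α, β) prior on σ², the Normal likelihood is conjugate: posterior is Inv-Gamma(α + n/2, β + Σ(xᵢ−μ)²/2).
Σ(xᵢ−μ)² = (-4.99)² + (-7.50)² + (4.11)² + (1.94)² + (0.22)² + (-1.38)² + (-1.39)² + (-2.02)² + (0.25)² + (0.06)² + (-1.92)² = 113.5236.
Posterior: Inv-Gamma(3.5 + 11/2, 2.1 + 113.5236/2) = Inv-Gamma(9.00, 58.86180).
E[σ²|data] = β/(α−1) = 58.86180/8.00 = 7.3577.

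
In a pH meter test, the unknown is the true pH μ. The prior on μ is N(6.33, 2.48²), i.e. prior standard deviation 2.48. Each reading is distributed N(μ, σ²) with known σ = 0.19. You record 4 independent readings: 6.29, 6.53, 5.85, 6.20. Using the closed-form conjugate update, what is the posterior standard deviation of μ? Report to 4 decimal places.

0.0949

For Normal data with known variance σ², a Normal(μ₀, σ₀²) prior on μ is conjugate. Posterior precision = 1/σ₀² + n/σ²; posterior mean is the precision-weighted average of μ₀ and x̄.
σ₀² = 2.48² = 6.1504, σ² = 0.19² = 0.0361; σ² + n·σ₀² = 0.0361 + 4·6.1504 = 24.6377.
Posterior precision = 1/σ₀² + n/σ² = 1/6.1504 + 4/0.0361 = (σ² + n·σ₀²)/(σ₀²σ²) = 24.6377/(6.1504·0.0361); posterior variance σₙ² = σ₀²σ²/(σ² + n·σ₀²) = 6.1504·0.0361/24.6377 = 0.009012.
Posterior SD = √σₙ² = √(6.1504·0.0361/24.6377) = 0.0949.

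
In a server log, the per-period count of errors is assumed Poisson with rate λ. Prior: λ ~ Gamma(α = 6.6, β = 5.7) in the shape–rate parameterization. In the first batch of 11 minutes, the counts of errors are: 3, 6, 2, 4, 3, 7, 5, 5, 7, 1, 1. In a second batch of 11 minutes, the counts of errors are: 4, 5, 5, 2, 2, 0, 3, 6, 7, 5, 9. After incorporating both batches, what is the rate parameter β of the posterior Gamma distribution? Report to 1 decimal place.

27.7

With a Gamma(shape α, rate β) prior, the Poisson likelihood is conjugate: the posterior is Gamma(α + ΣXᵢ, β + n).
Batch 1: sum of counts S = 44 over n = 11 minutes.
After batch 1: Gamma(α+S, β+n) = Gamma(6.6+44, 5.7+11) = Gamma(50.6, 16.7).
Batch 2: sum of counts S = 48 over n = 11 minutes.
After batch 2: Gamma(α+S, β+n) = Gamma(50.6+48, 16.7+11) = Gamma(98.6, 27.7).
Posterior β = 27.7.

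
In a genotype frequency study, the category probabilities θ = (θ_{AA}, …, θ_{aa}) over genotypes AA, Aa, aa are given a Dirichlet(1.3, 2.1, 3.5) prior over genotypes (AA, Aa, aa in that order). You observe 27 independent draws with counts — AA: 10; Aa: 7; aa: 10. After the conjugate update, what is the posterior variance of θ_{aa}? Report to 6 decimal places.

0.006867

The Dirichlet prior is conjugate to the Multinomial likelihood: each posterior αⱼ = prior αⱼ + observed count nⱼ.
Posterior concentration: (11.3, 9.1, 13.5), total = 33.9.
Var[θ_j] = α_j(Σα−α_j)/((Σα)²(Σα+1)) = 13.5·20.4/(33.9²·34.9) = 0.006867.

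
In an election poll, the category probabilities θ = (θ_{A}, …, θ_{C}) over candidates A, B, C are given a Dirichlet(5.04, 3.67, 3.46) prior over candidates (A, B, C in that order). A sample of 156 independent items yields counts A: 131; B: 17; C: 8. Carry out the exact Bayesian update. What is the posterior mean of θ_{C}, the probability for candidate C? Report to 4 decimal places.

The Dirichlet prior is conjugate to the Multinomial likelihood: each posterior αⱼ = prior αⱼ + observed count nⱼ.
Posterior concentration: (136.04, 20.67, 11.46), total = 168.17.
E[θ_{C}|data] = α_{C}/Σα = 11.46/168.17 = 0.0681.

0.0681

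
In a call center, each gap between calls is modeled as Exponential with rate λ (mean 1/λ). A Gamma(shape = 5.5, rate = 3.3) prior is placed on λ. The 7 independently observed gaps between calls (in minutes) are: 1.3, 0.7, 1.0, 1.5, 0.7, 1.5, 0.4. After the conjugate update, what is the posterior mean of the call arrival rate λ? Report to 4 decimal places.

With a Gamma(shape α, rate β) prior on the exponential rate λ, the posterior after n observations with total T = Σxᵢ is Gamma(α+n, β+T).
Sum of observations T = 7.1 minutes; n = 7.
Posterior: Gamma(5.5+7, 3.3+7.1) = Gamma(12.5, 10.4).
Posterior mean of λ = α/β = 12.5/10.4 = 1.2019.

1.2019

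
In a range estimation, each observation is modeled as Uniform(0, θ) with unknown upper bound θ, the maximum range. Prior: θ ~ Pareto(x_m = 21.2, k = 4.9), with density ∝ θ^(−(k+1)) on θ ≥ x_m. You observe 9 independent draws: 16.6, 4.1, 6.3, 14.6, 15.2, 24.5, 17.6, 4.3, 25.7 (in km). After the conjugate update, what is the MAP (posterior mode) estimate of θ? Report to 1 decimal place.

A Pareto(scale x_m, shape k) prior on the upper bound θ of Uniform(0, θ) is conjugate: posterior is Pareto(max(x_m, max xᵢ), k + n).
Sample maximum = 25.7; prior scale x_m = 21.2 → posterior scale = max = 25.7.
Posterior shape = 4.9 + 9 = 13.9.
The Pareto density is decreasing on [x_m, ∞), so the mode is x_m = 25.7.

25.7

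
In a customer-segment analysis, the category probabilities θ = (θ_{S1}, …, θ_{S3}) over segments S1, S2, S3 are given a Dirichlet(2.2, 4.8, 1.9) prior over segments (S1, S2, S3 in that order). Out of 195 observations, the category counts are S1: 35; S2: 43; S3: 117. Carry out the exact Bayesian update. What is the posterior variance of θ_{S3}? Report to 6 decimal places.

0.001186

The Dirichlet prior is conjugate to the Multinomial likelihood: each posterior αⱼ = prior αⱼ + observed count nⱼ.
Posterior concentration: (37.2, 47.8, 118.9), total = 203.9.
Var[θ_j] = α_j(Σα−α_j)/((Σα)²(Σα+1)) = 118.9·85.0/(203.9²·204.9) = 0.001186.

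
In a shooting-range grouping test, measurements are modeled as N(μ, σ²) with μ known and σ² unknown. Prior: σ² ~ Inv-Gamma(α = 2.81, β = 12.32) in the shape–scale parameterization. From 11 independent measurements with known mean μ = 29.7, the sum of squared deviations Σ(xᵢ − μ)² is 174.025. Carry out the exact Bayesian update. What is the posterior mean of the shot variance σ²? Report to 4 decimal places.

With known mean μ and an Inverse-Gamma(α, β) prior on σ², the Normal likelihood is conjugate: posterior is Inv-Gamma(α + n/2, β + Σ(xᵢ−μ)²/2).
Posterior: Inv-Gamma(2.81 + 11/2, 12.32 + 174.025/2) = Inv-Gamma(8.31, 99.3325).
E[σ²|data] = β/(α−1) = 99.3325/7.31 = 13.5886.

13.5886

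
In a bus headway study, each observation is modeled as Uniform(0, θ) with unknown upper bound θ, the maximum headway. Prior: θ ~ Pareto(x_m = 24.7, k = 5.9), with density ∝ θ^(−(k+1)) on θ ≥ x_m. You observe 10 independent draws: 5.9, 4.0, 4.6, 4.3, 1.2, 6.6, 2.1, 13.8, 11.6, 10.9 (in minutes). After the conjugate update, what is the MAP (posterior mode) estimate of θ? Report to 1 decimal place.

A Pareto(scale x_m, shape k) prior on the upper bound θ of Uniform(0, θ) is conjugate: posterior is Pareto(max(x_m, max xᵢ), k + n).
Sample maximum = 13.8; prior scale x_m = 24.7 → posterior scale = max = 24.7.
Posterior shape = 5.9 + 10 = 15.9.
The Pareto density is decreasing on [x_m, ∞), so the mode is x_m = 24.7.

24.7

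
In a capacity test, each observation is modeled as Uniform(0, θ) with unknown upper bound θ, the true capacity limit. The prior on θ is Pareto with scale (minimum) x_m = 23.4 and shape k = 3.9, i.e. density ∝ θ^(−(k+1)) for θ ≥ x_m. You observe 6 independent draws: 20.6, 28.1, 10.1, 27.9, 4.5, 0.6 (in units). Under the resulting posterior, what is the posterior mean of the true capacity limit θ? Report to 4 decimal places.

31.2573

A Pareto(scale x_m, shape k) prior on the upper bound θ of Uniform(0, θ) is conjugate: posterior is Pareto(max(x_m, max xᵢ), k + n).
Sample maximum = 28.1; prior scale x_m = 23.4 → posterior scale = max = 28.1.
Posterior shape = 3.9 + 6 = 9.9.
E[θ|data] = k·x_m/(k−1) = 9.9·28.1/8.9 = 31.2573.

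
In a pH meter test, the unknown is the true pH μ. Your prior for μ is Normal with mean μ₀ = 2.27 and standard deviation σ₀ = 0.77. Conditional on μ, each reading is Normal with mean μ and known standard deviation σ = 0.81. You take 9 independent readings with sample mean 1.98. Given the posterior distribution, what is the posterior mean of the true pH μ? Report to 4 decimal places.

2.0118

For Normal data with known variance σ², a Normal(μ₀, σ₀²) prior on μ is conjugate. Posterior precision = 1/σ₀² + n/σ²; posterior mean is the precision-weighted average of μ₀ and x̄.
n·x̄ = 9·1.98 = 17.82.
σ₀² = 0.77² = 0.5929, σ² = 0.81² = 0.6561; σ² + n·σ₀² = 0.6561 + 9·0.5929 = 5.9922.
Posterior mean = (μ₀/σ₀² + n·x̄/σ²)/(1/σ₀² + n/σ²) = (σ²·μ₀ + σ₀²·n·x̄)/(σ² + n·σ₀²) = (0.6561·2.27 + 0.5929·17.82)/5.9922 = 12.054825/5.9922 = 2.0118.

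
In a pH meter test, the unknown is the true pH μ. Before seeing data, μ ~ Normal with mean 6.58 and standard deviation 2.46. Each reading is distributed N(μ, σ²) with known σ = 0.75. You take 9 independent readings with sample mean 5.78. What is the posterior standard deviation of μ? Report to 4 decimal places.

0.2487

For Normal data with known variance σ², a Normal(μ₀, σ₀²) prior on μ is conjugate. Posterior precision = 1/σ₀² + n/σ²; posterior mean is the precision-weighted average of μ₀ and x̄.
σ₀² = 2.46² = 6.0516, σ² = 0.75² = 0.5625; σ² + n·σ₀² = 0.5625 + 9·6.0516 = 55.0269.
Posterior precision = 1/σ₀² + n/σ² = 1/6.0516 + 9/0.5625 = (σ² + n·σ₀²)/(σ₀²σ²) = 55.0269/(6.0516·0.5625); posterior variance σₙ² = σ₀²σ²/(σ² + n·σ₀²) = 6.0516·0.5625/55.0269 = 0.061861.
Posterior SD = √σₙ² = √(6.0516·0.5625/55.0269) = 0.2487.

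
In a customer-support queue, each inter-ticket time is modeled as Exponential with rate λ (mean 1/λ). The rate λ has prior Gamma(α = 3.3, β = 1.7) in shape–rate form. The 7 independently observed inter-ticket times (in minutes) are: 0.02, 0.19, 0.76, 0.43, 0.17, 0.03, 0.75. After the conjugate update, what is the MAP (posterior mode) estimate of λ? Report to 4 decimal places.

2.2963

With a Gamma(shape α, rate β) prior on the exponential rate λ, the posterior after n observations with total T = Σxᵢ is Gamma(α+n, β+T).
Sum of observations T = 2.35 minutes; n = 7.
Posterior: Gamma(3.3+7, 1.7+2.35) = Gamma(10.3, 4.05).
Mode = (α−1)/β = 2.2963.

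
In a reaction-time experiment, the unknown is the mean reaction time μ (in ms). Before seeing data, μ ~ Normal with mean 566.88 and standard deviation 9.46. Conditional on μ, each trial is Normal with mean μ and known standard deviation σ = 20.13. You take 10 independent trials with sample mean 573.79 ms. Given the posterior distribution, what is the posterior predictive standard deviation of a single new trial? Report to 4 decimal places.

20.8113

For Normal data with known variance σ², a Normal(μ₀, σ₀²) prior on μ is conjugate. Posterior precision = 1/σ₀² + n/σ²; posterior mean is the precision-weighted average of μ₀ and x̄.
σ₀² = 9.46² = 89.4916, σ² = 20.13² = 405.2169; σ² + n·σ₀² = 405.2169 + 10·89.4916 = 1300.1329.
Posterior precision = 1/σ₀² + n/σ² = 1/89.4916 + 10/405.2169 = (σ² + n·σ₀²)/(σ₀²σ²) = 1300.1329/(89.4916·405.2169); posterior variance σₙ² = σ₀²σ²/(σ² + n·σ₀²) = 89.4916·405.2169/1300.1329 = 27.892155.
Predictive variance for one new observation = σₙ² + σ² = 89.4916·405.2169/1300.1329 + 405.2169 = σ²·(σ₀² + 1300.1329)/1300.1329 = 405.2169·1389.6245/1300.1329 = 433.109055; SD = √(405.2169·1389.6245/1300.1329) = 20.8113.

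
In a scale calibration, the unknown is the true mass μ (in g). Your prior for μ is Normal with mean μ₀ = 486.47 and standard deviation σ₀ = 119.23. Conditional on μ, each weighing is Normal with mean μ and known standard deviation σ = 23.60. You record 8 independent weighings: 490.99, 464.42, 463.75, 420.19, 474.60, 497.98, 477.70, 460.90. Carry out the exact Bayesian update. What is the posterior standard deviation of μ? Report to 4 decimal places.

For Normal data with known variance σ², a Normal(μ₀, σ₀²) prior on μ is conjugate. Posterior precision = 1/σ₀² + n/σ²; posterior mean is the precision-weighted average of μ₀ and x̄.
σ₀² = 119.23² = 14215.7929, σ² = 23.60² = 556.96; σ² + n·σ₀² = 556.96 + 8·14215.7929 = 114283.3032.
Posterior precision = 1/σ₀² + n/σ² = 1/14215.7929 + 8/556.96 = (σ² + n·σ₀²)/(σ₀²σ²) = 114283.3032/(14215.7929·556.96); posterior variance σₙ² = σ₀²σ²/(σ² + n·σ₀²) = 14215.7929·556.96/114283.3032 = 69.280707.
Posterior SD = √σₙ² = √(14215.7929·556.96/114283.3032) = 8.3235.

8.3235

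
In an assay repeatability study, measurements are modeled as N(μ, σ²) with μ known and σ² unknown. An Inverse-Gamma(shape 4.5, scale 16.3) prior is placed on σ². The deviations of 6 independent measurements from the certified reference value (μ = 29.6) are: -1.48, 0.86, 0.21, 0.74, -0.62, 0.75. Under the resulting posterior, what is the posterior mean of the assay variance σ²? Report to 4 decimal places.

With known mean μ and an Inverse-Gamma(α, β) prior on σ², the Normal likelihood is conjugate: posterior is Inv-Gamma(α + n/2, β + Σ(xᵢ−μ)²/2).
Σ(xᵢ−μ)² = (-1.48)² + (0.86)² + (0.21)² + (0.74)² + (-0.62)² + (0.75)² = 4.4686.
Posterior: Inv-Gamma(4.5 + 6/2, 16.3 + 4.4686/2) = Inv-Gamma(7.50, 18.53430).
E[σ²|data] = β/(α−1) = 18.53430/6.50 = 2.8514.

2.8514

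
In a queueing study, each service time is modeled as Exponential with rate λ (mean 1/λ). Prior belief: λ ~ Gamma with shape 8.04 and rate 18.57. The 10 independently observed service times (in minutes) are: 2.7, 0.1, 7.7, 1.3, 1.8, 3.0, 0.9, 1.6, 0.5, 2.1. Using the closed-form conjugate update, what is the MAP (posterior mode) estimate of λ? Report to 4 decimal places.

0.4231

With a Gamma(shape α, rate β) prior on the exponential rate λ, the posterior after n observations with total T = Σxᵢ is Gamma(α+n, β+T).
Sum of observations T = 21.7 minutes; n = 10.
Posterior: Gamma(8.04+10, 18.57+21.7) = Gamma(18.04, 40.27).
Mode = (α−1)/β = 0.4231.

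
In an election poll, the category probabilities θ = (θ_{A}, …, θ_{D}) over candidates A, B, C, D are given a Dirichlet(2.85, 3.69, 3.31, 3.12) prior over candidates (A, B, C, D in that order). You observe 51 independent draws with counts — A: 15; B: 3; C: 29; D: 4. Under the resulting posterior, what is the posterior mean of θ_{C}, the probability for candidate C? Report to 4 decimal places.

The Dirichlet prior is conjugate to the Multinomial likelihood: each posterior αⱼ = prior αⱼ + observed count nⱼ.
Posterior concentration: (17.85, 6.69, 32.31, 7.12), total = 63.97.
E[θ_{C}|data] = α_{C}/Σα = 32.31/63.97 = 0.5051.

0.5051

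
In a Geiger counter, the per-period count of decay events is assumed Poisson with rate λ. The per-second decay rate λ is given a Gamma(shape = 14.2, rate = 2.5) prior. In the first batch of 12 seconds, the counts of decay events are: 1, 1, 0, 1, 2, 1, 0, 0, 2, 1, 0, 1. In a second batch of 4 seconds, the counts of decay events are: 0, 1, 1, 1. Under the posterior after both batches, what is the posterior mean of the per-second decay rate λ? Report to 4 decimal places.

1.4703

With a Gamma(shape α, rate β) prior, the Poisson likelihood is conjugate: the posterior is Gamma(α + ΣXᵢ, β + n).
Batch 1: sum of counts S = 10 over n = 12 seconds.
After batch 1: Gamma(α+S, β+n) = Gamma(14.2+10, 2.5+12) = Gamma(24.2, 14.5).
Batch 2: sum of counts S = 3 over n = 4 seconds.
After batch 2: Gamma(α+S, β+n) = Gamma(24.2+3, 14.5+4) = Gamma(27.2, 18.5).
Posterior mean = α/β = 27.2/18.5 = 1.4703.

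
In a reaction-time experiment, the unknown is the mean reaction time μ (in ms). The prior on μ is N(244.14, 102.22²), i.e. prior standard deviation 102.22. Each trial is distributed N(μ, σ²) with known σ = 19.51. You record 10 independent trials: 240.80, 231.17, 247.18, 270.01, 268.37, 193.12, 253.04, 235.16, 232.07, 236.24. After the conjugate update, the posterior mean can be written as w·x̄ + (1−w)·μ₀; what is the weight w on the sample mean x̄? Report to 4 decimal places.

For Normal data with known variance σ², a Normal(μ₀, σ₀²) prior on μ is conjugate. Posterior precision = 1/σ₀² + n/σ²; posterior mean is the precision-weighted average of μ₀ and x̄.
σ₀² = 102.22² = 10448.9284, σ² = 19.51² = 380.6401. Prior precision 1/σ₀² = 1/10448.9284; data precision n/σ² = 10/380.6401.
w = (n/σ²)/(1/σ₀² + n/σ²) = n·σ₀²/(σ² + n·σ₀²) = 10·10448.9284/(380.6401 + 10·10448.9284) = 104489.284/104869.9241 = 0.9964.

0.9964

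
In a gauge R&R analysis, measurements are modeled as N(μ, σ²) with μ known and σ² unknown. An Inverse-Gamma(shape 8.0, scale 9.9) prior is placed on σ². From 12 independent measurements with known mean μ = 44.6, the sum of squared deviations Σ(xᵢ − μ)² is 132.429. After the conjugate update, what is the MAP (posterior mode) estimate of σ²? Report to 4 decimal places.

With known mean μ and an Inverse-Gamma(α, β) prior on σ², the Normal likelihood is conjugate: posterior is Inv-Gamma(α + n/2, β + Σ(xᵢ−μ)²/2).
Posterior: Inv-Gamma(8.0 + 12/2, 9.9 + 132.429/2) = Inv-Gamma(14.00, 76.1145).
Mode = β/(α+1) = 76.1145/15.00 = 5.0743.

5.0743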